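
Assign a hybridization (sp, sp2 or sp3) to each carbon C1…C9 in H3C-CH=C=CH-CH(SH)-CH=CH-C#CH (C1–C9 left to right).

C1 is sp3: 4 σ bonds, 4 electron-density regions.
C2 is sp2: 3 σ bonds, plus one π bond, 3 electron-density regions.
C3 is sp: 2 σ bonds, plus two π bonds, 2 electron-density regions.
C4: 3 σ bonds, plus one π bond; 3 regions of electron density → sp2.
C5 has 4 σ bonds: steric number 4 → sp3.
C6 carries 3 σ bonds, plus one π bond, giving a steric number of 3, so it is sp2.
C7: 3 σ bonds, plus one π bond; 3 regions of electron density → sp2.
C8: 2 σ bonds, plus two π bonds; 2 regions of electron density → sp.
C9: 2 σ bonds, plus two π bonds; 2 regions of electron density → sp.

C1 sp3, C2 sp2, C3 sp, C4 sp2, C5 sp3, C6 sp2, C7 sp2, C8 sp, C9 sp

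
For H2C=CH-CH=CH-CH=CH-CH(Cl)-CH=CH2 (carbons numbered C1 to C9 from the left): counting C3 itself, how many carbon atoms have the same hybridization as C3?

C3 is sp2 (one π bond).
C1: sp2 ✓
C2: sp2 ✓
C3: sp2 ✓
C4: sp2 ✓
C5: sp2 ✓
C6: sp2 ✓
C7: sp3
C8: sp2 ✓
C9: sp2 ✓
8 carbons are sp2.

8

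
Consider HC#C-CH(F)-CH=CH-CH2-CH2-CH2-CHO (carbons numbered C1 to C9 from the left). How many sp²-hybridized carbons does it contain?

3

C1: sp
C2: sp
C3: sp3
C4: sp2 ✓
C5: sp2 ✓
C6: sp3
C7: sp3
C8: sp3
C9: sp2 ✓
C4, C5, C9 → 3 sp2 carbons.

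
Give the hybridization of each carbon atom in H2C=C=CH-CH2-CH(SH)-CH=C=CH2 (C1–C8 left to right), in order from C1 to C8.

C1 sp2, C2 sp, C3 sp2, C4 sp3, C5 sp3, C6 sp2, C7 sp, C8 sp2

C1 — 3 σ bonds, plus one π bond. Steric number 3, so sp2.
C2 — 2 σ bonds, plus two π bonds. Steric number 2, so sp.
C3: 3 σ bonds, plus one π bond; 3 regions of electron density → sp2.
C4 carries 4 σ bonds, giving a steric number of 4, so it is sp3.
C5 is sp3: 4 σ bonds, 4 electron-density regions.
C6 is sp2: 3 σ bonds, plus one π bond, 3 electron-density regions.
C7 is sp: 2 σ bonds, plus two π bonds, 2 electron-density regions.
C8: 3 σ bonds, plus one π bond; 3 regions of electron density → sp2.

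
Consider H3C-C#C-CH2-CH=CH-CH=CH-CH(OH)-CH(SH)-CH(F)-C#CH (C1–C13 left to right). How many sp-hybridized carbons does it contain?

C1: sp3
C2: sp ✓
C3: sp ✓
C4: sp3
C5: sp2
C6: sp2
C7: sp2
C8: sp2
C9: sp3
C10: sp3
C11: sp3
C12: sp ✓
C13: sp ✓
C2, C3, C12, C13 → 4 sp carbons.

4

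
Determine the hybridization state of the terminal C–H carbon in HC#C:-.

The terminal C–H carbon has 2 σ bonds, plus two π bonds: steric number 2 → sp.

sp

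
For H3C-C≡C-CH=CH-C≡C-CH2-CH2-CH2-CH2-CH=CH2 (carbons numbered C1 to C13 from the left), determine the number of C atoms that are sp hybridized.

4

C1: sp3
C2: sp ✓
C3: sp ✓
C4: sp2
C5: sp2
C6: sp ✓
C7: sp ✓
C8: sp3
C9: sp3
C10: sp3
C11: sp3
C12: sp2
C13: sp2
C2, C3, C6, C7 → 4 sp carbons.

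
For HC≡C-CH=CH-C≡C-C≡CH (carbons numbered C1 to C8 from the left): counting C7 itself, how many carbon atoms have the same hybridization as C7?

6

C7 is sp (two π bonds).
C1: sp ✓
C2: sp ✓
C3: sp2
C4: sp2
C5: sp ✓
C6: sp ✓
C7: sp ✓
C8: sp ✓
6 carbons are sp.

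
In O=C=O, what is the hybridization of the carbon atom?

Two σ bonds, two π bonds → steric number 2 → sp.

sp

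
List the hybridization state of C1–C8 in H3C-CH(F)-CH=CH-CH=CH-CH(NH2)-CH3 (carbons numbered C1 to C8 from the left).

C1 (4 σ bonds) has steric number 4: sp3.
C2 — 4 σ bonds. Steric number 4, so sp3.
C3 — 3 σ bonds, plus one π bond. Steric number 3, so sp2.
C4 has 3 σ bonds, plus one π bond: steric number 3 → sp2.
C5 (3 σ bonds, plus one π bond) has steric number 3: sp2.
C6 has 3 σ bonds, plus one π bond: steric number 3 → sp2.
C7: 4 σ bonds — 4 electron domains, sp3.
C8 has 4 σ bonds: steric number 4 → sp3.

C1 sp3, C2 sp3, C3 sp2, C4 sp2, C5 sp2, C6 sp2, C7 sp3, C8 sp3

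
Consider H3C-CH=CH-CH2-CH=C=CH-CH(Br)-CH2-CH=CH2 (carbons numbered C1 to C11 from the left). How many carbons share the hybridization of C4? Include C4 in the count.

4

C4 is sp3 (only σ bonds).
C1: sp3 ✓
C2: sp2
C3: sp2
C4: sp3 ✓
C5: sp2
C6: sp
C7: sp2
C8: sp3 ✓
C9: sp3 ✓
C10: sp2
C11: sp2
4 carbons are sp3.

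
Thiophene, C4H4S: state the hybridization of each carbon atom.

sp^2

Each carbon atom has 3 σ bonds, plus one π bond: steric number 3 → sp2.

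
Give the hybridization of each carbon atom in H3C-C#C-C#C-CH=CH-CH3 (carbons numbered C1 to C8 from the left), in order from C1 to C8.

C1: 4 σ bonds; 4 regions of electron density → sp3.
C2 — 2 σ bonds, plus two π bonds. Steric number 2, so sp.
C3 (2 σ bonds, plus two π bonds) has steric number 2: sp.
C4 (2 σ bonds, plus two π bonds) has steric number 2: sp.
C5: 2 σ bonds, plus two π bonds; 2 regions of electron density → sp.
C6: 3 σ bonds, plus one π bond; 3 regions of electron density → sp2.
C7 has 3 σ bonds, plus one π bond: steric number 3 → sp2.
C8 has 4 σ bonds: steric number 4 → sp3.

C1 sp3, C2 sp, C3 sp, C4 sp, C5 sp, C6 sp2, C7 sp2, C8 sp3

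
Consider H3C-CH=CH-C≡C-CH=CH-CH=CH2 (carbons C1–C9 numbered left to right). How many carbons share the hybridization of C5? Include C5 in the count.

C5 is sp (two π bonds).
C1: sp3
C2: sp2
C3: sp2
C4: sp ✓
C5: sp ✓
C6: sp2
C7: sp2
C8: sp2
C9: sp2
2 carbons are sp.

2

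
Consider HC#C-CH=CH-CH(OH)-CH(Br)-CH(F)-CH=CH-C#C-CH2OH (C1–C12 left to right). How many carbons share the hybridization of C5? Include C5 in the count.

C5 is sp3 (only σ bonds).
C1: sp
C2: sp
C3: sp2
C4: sp2
C5: sp3 ✓
C6: sp3 ✓
C7: sp3 ✓
C8: sp2
C9: sp2
C10: sp
C11: sp
C12: sp3 ✓
4 carbons are sp3.

4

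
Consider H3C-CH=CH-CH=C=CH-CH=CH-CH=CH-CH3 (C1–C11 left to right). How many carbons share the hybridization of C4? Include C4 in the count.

8

C4 is sp2 (one π bond).
C1: sp3
C2: sp2 ✓
C3: sp2 ✓
C4: sp2 ✓
C5: sp
C6: sp2 ✓
C7: sp2 ✓
C8: sp2 ✓
C9: sp2 ✓
C10: sp2 ✓
C11: sp3
8 carbons are sp2.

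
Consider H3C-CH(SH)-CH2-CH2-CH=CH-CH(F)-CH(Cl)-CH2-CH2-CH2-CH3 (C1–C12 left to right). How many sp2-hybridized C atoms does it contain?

2

C1: sp3
C2: sp3
C3: sp3
C4: sp3
C5: sp2 ✓
C6: sp2 ✓
C7: sp3
C8: sp3
C9: sp3
C10: sp3
C11: sp3
C12: sp3
C5, C6 → 2 sp2 carbons.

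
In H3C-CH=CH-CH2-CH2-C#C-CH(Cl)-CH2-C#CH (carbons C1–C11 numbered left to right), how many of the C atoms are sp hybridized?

C1: sp3
C2: sp2
C3: sp2
C4: sp3
C5: sp3
C6: sp ✓
C7: sp ✓
C8: sp3
C9: sp3
C10: sp ✓
C11: sp ✓
C6, C7, C10, C11 → 4 sp carbons.

4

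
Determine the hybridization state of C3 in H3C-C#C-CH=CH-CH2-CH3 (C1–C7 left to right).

sp

C3: 2 σ bonds, plus two π bonds — 2 electron domains, sp.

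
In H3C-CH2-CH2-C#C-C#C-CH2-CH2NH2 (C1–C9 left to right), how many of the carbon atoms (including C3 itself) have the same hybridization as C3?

5

C3 is sp3 (only σ bonds).
C1: sp3 ✓
C2: sp3 ✓
C3: sp3 ✓
C4: sp
C5: sp
C6: sp
C7: sp
C8: sp3 ✓
C9: sp3 ✓
5 carbons are sp3.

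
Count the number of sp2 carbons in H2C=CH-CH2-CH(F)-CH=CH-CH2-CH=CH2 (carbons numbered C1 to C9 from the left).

C1: sp2 ✓
C2: sp2 ✓
C3: sp3
C4: sp3
C5: sp2 ✓
C6: sp2 ✓
C7: sp3
C8: sp2 ✓
C9: sp2 ✓
C1, C2, C5, C6, C8, C9 → 6 sp2 carbons.

6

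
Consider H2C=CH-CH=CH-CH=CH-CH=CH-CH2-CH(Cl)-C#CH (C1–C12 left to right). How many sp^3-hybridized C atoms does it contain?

C1: sp2
C2: sp2
C3: sp2
C4: sp2
C5: sp2
C6: sp2
C7: sp2
C8: sp2
C9: sp3 ✓
C10: sp3 ✓
C11: sp
C12: sp
C9, C10 → 2 sp3 carbons.

2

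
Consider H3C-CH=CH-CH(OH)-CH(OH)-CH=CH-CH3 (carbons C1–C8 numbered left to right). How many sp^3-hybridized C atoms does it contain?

4

C1: sp3 ✓
C2: sp2
C3: sp2
C4: sp3 ✓
C5: sp3 ✓
C6: sp2
C7: sp2
C8: sp3 ✓
C1, C4, C5, C8 → 4 sp3 carbons.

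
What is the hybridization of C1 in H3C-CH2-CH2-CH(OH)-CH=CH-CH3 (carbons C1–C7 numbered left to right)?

sp³

C1: 4 σ bonds — 4 electron domains, sp3.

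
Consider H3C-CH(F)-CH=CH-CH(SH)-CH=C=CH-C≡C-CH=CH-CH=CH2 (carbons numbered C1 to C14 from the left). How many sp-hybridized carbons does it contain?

C1: sp3
C2: sp3
C3: sp2
C4: sp2
C5: sp3
C6: sp2
C7: sp ✓
C8: sp2
C9: sp ✓
C10: sp ✓
C11: sp2
C12: sp2
C13: sp2
C14: sp2
C7, C9, C10 → 3 sp carbons.

3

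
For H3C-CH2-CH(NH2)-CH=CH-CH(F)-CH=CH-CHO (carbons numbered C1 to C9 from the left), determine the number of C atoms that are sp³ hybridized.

4

C1: sp3 ✓
C2: sp3 ✓
C3: sp3 ✓
C4: sp2
C5: sp2
C6: sp3 ✓
C7: sp2
C8: sp2
C9: sp2
C1, C2, C3, C6 → 4 sp3 carbons.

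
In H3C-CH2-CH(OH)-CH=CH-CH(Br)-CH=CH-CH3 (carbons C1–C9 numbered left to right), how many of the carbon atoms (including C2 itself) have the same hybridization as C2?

C2 is sp3 (only σ bonds).
C1: sp3 ✓
C2: sp3 ✓
C3: sp3 ✓
C4: sp2
C5: sp2
C6: sp3 ✓
C7: sp2
C8: sp2
C9: sp3 ✓
5 carbons are sp3.

5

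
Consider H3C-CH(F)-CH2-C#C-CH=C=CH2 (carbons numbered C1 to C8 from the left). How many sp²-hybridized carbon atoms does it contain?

2

C1: sp3
C2: sp3
C3: sp3
C4: sp
C5: sp
C6: sp2 ✓
C7: sp
C8: sp2 ✓
C6, C8 → 2 sp2 carbons.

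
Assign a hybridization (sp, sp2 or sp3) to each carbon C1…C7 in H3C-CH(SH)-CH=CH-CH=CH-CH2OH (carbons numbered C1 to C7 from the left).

C1 sp3, C2 sp3, C3 sp2, C4 sp2, C5 sp2, C6 sp2, C7 sp3

C1 is sp3: 4 σ bonds, 4 electron-density regions.
C2 — 4 σ bonds. Steric number 4, so sp3.
C3 — 3 σ bonds, plus one π bond. Steric number 3, so sp2.
C4 is sp2: 3 σ bonds, plus one π bond, 3 electron-density regions.
C5: 3 σ bonds, plus one π bond; 3 regions of electron density → sp2.
C6: 3 σ bonds, plus one π bond; 3 regions of electron density → sp2.
C7: 4 σ bonds; 4 regions of electron density → sp3.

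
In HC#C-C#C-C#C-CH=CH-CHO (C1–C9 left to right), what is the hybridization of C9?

sp^2

C9 has 3 σ bonds, plus one π bond: steric number 3 → sp2.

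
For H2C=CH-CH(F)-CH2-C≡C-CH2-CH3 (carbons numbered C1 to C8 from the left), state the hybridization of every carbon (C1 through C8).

C1 sp2, C2 sp2, C3 sp3, C4 sp3, C5 sp, C6 sp, C7 sp3, C8 sp3

C1 is sp2: 3 σ bonds, plus one π bond, 3 electron-density regions.
C2 is sp2: 3 σ bonds, plus one π bond, 3 electron-density regions.
C3 has 4 σ bonds: steric number 4 → sp3.
C4: 4 σ bonds; 4 regions of electron density → sp3.
C5 carries 2 σ bonds, plus two π bonds, giving a steric number of 2, so it is sp.
C6 is sp: 2 σ bonds, plus two π bonds, 2 electron-density regions.
C7 carries 4 σ bonds, giving a steric number of 4, so it is sp3.
C8 is sp3: 4 σ bonds, 4 electron-density regions.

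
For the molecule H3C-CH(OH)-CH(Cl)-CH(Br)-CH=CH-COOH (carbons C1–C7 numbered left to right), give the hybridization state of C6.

sp2

C6 is sp2: 3 σ bonds, plus one π bond, 3 electron-density regions.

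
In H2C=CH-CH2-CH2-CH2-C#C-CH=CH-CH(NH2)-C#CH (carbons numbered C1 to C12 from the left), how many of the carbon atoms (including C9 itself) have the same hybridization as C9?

C9 is sp2 (one π bond).
C1: sp2 ✓
C2: sp2 ✓
C3: sp3
C4: sp3
C5: sp3
C6: sp
C7: sp
C8: sp2 ✓
C9: sp2 ✓
C10: sp3
C11: sp
C12: sp
4 carbons are sp2.

4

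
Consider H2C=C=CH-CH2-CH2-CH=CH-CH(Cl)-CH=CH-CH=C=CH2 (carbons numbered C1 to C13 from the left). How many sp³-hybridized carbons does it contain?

C1: sp2
C2: sp
C3: sp2
C4: sp3 ✓
C5: sp3 ✓
C6: sp2
C7: sp2
C8: sp3 ✓
C9: sp2
C10: sp2
C11: sp2
C12: sp
C13: sp2
C4, C5, C8 → 3 sp3 carbons.

3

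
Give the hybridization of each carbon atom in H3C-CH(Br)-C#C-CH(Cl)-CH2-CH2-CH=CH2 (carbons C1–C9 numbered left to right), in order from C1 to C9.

C1 sp3, C2 sp3, C3 sp, C4 sp, C5 sp3, C6 sp3, C7 sp3, C8 sp2, C9 sp2

C1 carries 4 σ bonds, giving a steric number of 4, so it is sp3.
C2: 4 σ bonds — 4 electron domains, sp3.
C3: 2 σ bonds, plus two π bonds; 2 regions of electron density → sp.
C4: 2 σ bonds, plus two π bonds — 2 electron domains, sp.
C5: 4 σ bonds; 4 regions of electron density → sp3.
C6 (4 σ bonds) has steric number 4: sp3.
C7 carries 4 σ bonds, giving a steric number of 4, so it is sp3.
C8 has 3 σ bonds, plus one π bond: steric number 3 → sp2.
C9 carries 3 σ bonds, plus one π bond, giving a steric number of 3, so it is sp2.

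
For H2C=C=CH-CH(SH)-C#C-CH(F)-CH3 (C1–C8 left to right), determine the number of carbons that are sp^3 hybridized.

C1: sp2
C2: sp
C3: sp2
C4: sp3 ✓
C5: sp
C6: sp
C7: sp3 ✓
C8: sp3 ✓
C4, C7, C8 → 3 sp3 carbons.

3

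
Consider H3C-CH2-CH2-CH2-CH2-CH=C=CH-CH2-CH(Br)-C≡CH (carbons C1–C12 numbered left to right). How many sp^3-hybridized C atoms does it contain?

7

C1: sp3 ✓
C2: sp3 ✓
C3: sp3 ✓
C4: sp3 ✓
C5: sp3 ✓
C6: sp2
C7: sp
C8: sp2
C9: sp3 ✓
C10: sp3 ✓
C11: sp
C12: sp
C1, C2, C3, C4, C5, C9, C10 → 7 sp3 carbons.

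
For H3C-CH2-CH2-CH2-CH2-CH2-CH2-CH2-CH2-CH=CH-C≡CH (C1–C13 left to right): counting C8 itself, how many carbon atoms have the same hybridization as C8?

C8 is sp3 (only σ bonds).
C1: sp3 ✓
C2: sp3 ✓
C3: sp3 ✓
C4: sp3 ✓
C5: sp3 ✓
C6: sp3 ✓
C7: sp3 ✓
C8: sp3 ✓
C9: sp3 ✓
C10: sp2
C11: sp2
C12: sp
C13: sp
9 carbons are sp3.

9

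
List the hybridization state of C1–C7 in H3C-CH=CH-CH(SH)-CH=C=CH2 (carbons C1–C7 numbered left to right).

C1: 4 σ bonds; 4 regions of electron density → sp3.
C2 carries 3 σ bonds, plus one π bond, giving a steric number of 3, so it is sp2.
C3: 3 σ bonds, plus one π bond; 3 regions of electron density → sp2.
C4 is sp3: 4 σ bonds, 4 electron-density regions.
C5: 3 σ bonds, plus one π bond — 3 electron domains, sp2.
C6 carries 2 σ bonds, plus two π bonds, giving a steric number of 2, so it is sp.
C7 carries 3 σ bonds, plus one π bond, giving a steric number of 3, so it is sp2.

C1 sp3, C2 sp2, C3 sp2, C4 sp3, C5 sp2, C6 sp, C7 sp2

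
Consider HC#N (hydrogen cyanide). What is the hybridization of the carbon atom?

sp

The carbon atom: 2 σ bonds, plus two π bonds; 2 regions of electron density → sp.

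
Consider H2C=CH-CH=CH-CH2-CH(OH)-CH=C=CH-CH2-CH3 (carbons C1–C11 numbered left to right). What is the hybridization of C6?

sp^3

C6 carries 4 σ bonds, giving a steric number of 4, so it is sp3.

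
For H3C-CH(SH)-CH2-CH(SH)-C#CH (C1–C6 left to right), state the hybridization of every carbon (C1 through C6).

C1 (4 σ bonds) has steric number 4: sp3.
C2 carries 4 σ bonds, giving a steric number of 4, so it is sp3.
C3: 4 σ bonds — 4 electron domains, sp3.
C4 (4 σ bonds) has steric number 4: sp3.
C5: 2 σ bonds, plus two π bonds; 2 regions of electron density → sp.
C6: 2 σ bonds, plus two π bonds; 2 regions of electron density → sp.

C1 sp3, C2 sp3, C3 sp3, C4 sp3, C5 sp, C6 sp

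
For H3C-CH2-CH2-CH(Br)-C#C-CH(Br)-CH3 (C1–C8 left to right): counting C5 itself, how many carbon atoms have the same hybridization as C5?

2

C5 is sp (two π bonds).
C1: sp3
C2: sp3
C3: sp3
C4: sp3
C5: sp ✓
C6: sp ✓
C7: sp3
C8: sp3
2 carbons are sp.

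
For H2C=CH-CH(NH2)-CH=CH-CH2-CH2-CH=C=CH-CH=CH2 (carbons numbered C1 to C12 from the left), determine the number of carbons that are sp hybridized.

1

C1: sp2
C2: sp2
C3: sp3
C4: sp2
C5: sp2
C6: sp3
C7: sp3
C8: sp2
C9: sp ✓
C10: sp2
C11: sp2
C12: sp2
C9 → 1 sp carbon.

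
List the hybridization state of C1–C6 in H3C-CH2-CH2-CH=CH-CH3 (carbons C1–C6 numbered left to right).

C1 (4 σ bonds) has steric number 4: sp3.
C2 has 4 σ bonds: steric number 4 → sp3.
C3 — 4 σ bonds. Steric number 4, so sp3.
C4 is sp2: 3 σ bonds, plus one π bond, 3 electron-density regions.
C5: 3 σ bonds, plus one π bond; 3 regions of electron density → sp2.
C6 — 4 σ bonds. Steric number 4, so sp3.

C1 sp3, C2 sp3, C3 sp3, C4 sp2, C5 sp2, C6 sp3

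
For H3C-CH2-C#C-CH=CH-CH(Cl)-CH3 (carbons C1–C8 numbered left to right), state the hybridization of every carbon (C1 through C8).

C1 (4 σ bonds) has steric number 4: sp3.
C2: 4 σ bonds — 4 electron domains, sp3.
C3: 2 σ bonds, plus two π bonds — 2 electron domains, sp.
C4 is sp: 2 σ bonds, plus two π bonds, 2 electron-density regions.
C5 — 3 σ bonds, plus one π bond. Steric number 3, so sp2.
C6 carries 3 σ bonds, plus one π bond, giving a steric number of 3, so it is sp2.
C7 is sp3: 4 σ bonds, 4 electron-density regions.
C8: 4 σ bonds; 4 regions of electron density → sp3.

C1 sp3, C2 sp3, C3 sp, C4 sp, C5 sp2, C6 sp2, C7 sp3, C8 sp3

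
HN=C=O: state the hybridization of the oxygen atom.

sp²

The oxygen atom has 1 σ bond and 2 lone pairs, plus one π bond: steric number 3 → sp2.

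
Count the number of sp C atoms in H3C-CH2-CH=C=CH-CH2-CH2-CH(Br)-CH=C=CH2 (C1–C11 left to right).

C1: sp3
C2: sp3
C3: sp2
C4: sp ✓
C5: sp2
C6: sp3
C7: sp3
C8: sp3
C9: sp2
C10: sp ✓
C11: sp2
C4, C10 → 2 sp carbons.

2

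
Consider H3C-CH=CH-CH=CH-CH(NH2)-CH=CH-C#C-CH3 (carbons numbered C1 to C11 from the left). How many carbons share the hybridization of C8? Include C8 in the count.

C8 is sp2 (one π bond).
C1: sp3
C2: sp2 ✓
C3: sp2 ✓
C4: sp2 ✓
C5: sp2 ✓
C6: sp3
C7: sp2 ✓
C8: sp2 ✓
C9: sp
C10: sp
C11: sp3
6 carbons are sp2.

6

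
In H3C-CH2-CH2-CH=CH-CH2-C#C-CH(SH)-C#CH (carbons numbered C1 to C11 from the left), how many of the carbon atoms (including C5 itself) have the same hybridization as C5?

2

C5 is sp2 (one π bond).
C1: sp3
C2: sp3
C3: sp3
C4: sp2 ✓
C5: sp2 ✓
C6: sp3
C7: sp
C8: sp
C9: sp3
C10: sp
C11: sp
2 carbons are sp2.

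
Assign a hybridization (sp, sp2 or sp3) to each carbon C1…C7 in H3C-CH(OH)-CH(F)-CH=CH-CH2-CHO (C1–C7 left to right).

C1 sp3, C2 sp3, C3 sp3, C4 sp2, C5 sp2, C6 sp3, C7 sp2

C1 is sp3: 4 σ bonds, 4 electron-density regions.
C2 has 4 σ bonds: steric number 4 → sp3.
C3 is sp3: 4 σ bonds, 4 electron-density regions.
C4: 3 σ bonds, plus one π bond; 3 regions of electron density → sp2.
C5 has 3 σ bonds, plus one π bond: steric number 3 → sp2.
C6: 4 σ bonds; 4 regions of electron density → sp3.
C7 — 3 σ bonds, plus one π bond. Steric number 3, so sp2.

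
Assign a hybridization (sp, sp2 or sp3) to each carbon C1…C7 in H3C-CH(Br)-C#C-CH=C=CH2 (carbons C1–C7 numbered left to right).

C1 — 4 σ bonds. Steric number 4, so sp3.
C2 has 4 σ bonds: steric number 4 → sp3.
C3: 2 σ bonds, plus two π bonds — 2 electron domains, sp.
C4 is sp: 2 σ bonds, plus two π bonds, 2 electron-density regions.
C5 (3 σ bonds, plus one π bond) has steric number 3: sp2.
C6 — 2 σ bonds, plus two π bonds. Steric number 2, so sp.
C7 carries 3 σ bonds, plus one π bond, giving a steric number of 3, so it is sp2.

C1 sp3, C2 sp3, C3 sp, C4 sp, C5 sp2, C6 sp, C7 sp2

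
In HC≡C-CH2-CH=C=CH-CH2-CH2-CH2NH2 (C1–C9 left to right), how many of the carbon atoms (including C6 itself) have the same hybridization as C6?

C6 is sp2 (one π bond).
C1: sp
C2: sp
C3: sp3
C4: sp2 ✓
C5: sp
C6: sp2 ✓
C7: sp3
C8: sp3
C9: sp3
2 carbons are sp2.

2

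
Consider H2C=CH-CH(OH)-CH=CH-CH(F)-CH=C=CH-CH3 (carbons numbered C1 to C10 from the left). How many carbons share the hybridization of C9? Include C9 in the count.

C9 is sp2 (one π bond).
C1: sp2 ✓
C2: sp2 ✓
C3: sp3
C4: sp2 ✓
C5: sp2 ✓
C6: sp3
C7: sp2 ✓
C8: sp
C9: sp2 ✓
C10: sp3
6 carbons are sp2.

6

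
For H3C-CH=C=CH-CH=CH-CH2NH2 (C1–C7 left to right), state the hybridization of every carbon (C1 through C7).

C1 sp3, C2 sp2, C3 sp, C4 sp2, C5 sp2, C6 sp2, C7 sp3

C1: 4 σ bonds — 4 electron domains, sp3.
C2 has 3 σ bonds, plus one π bond: steric number 3 → sp2.
C3: 2 σ bonds, plus two π bonds — 2 electron domains, sp.
C4 — 3 σ bonds, plus one π bond. Steric number 3, so sp2.
C5: 3 σ bonds, plus one π bond — 3 electron domains, sp2.
C6 carries 3 σ bonds, plus one π bond, giving a steric number of 3, so it is sp2.
C7: 4 σ bonds — 4 electron domains, sp3.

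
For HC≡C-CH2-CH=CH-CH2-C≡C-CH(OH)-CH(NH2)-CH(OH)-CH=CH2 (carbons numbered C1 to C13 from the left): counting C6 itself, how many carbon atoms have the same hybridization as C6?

C6 is sp3 (only σ bonds).
C1: sp
C2: sp
C3: sp3 ✓
C4: sp2
C5: sp2
C6: sp3 ✓
C7: sp
C8: sp
C9: sp3 ✓
C10: sp3 ✓
C11: sp3 ✓
C12: sp2
C13: sp2
5 carbons are sp3.

5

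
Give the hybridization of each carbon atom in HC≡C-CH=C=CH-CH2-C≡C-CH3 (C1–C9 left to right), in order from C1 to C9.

C1 — 2 σ bonds, plus two π bonds. Steric number 2, so sp.
C2 has 2 σ bonds, plus two π bonds: steric number 2 → sp.
C3 — 3 σ bonds, plus one π bond. Steric number 3, so sp2.
C4 — 2 σ bonds, plus two π bonds. Steric number 2, so sp.
C5 carries 3 σ bonds, plus one π bond, giving a steric number of 3, so it is sp2.
C6 is sp3: 4 σ bonds, 4 electron-density regions.
C7 (2 σ bonds, plus two π bonds) has steric number 2: sp.
C8: 2 σ bonds, plus two π bonds — 2 electron domains, sp.
C9 is sp3: 4 σ bonds, 4 electron-density regions.

C1 sp, C2 sp, C3 sp2, C4 sp, C5 sp2, C6 sp3, C7 sp, C8 sp, C9 sp3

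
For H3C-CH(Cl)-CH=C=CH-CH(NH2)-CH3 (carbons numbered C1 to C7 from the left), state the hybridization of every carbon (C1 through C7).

C1 sp3, C2 sp3, C3 sp2, C4 sp, C5 sp2, C6 sp3, C7 sp3

C1 has 4 σ bonds: steric number 4 → sp3.
C2 — 4 σ bonds. Steric number 4, so sp3.
C3: 3 σ bonds, plus one π bond; 3 regions of electron density → sp2.
C4: 2 σ bonds, plus two π bonds — 2 electron domains, sp.
C5 is sp2: 3 σ bonds, plus one π bond, 3 electron-density regions.
C6 (4 σ bonds) has steric number 4: sp3.
C7 carries 4 σ bonds, giving a steric number of 4, so it is sp3.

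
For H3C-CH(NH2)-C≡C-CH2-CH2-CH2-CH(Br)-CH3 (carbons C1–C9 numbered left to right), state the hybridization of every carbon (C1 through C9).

C1: 4 σ bonds — 4 electron domains, sp3.
C2 has 4 σ bonds: steric number 4 → sp3.
C3 — 2 σ bonds, plus two π bonds. Steric number 2, so sp.
C4 (2 σ bonds, plus two π bonds) has steric number 2: sp.
C5 has 4 σ bonds: steric number 4 → sp3.
C6 has 4 σ bonds: steric number 4 → sp3.
C7 (4 σ bonds) has steric number 4: sp3.
C8 (4 σ bonds) has steric number 4: sp3.
C9 has 4 σ bonds: steric number 4 → sp3.

C1 sp3, C2 sp3, C3 sp, C4 sp, C5 sp3, C6 sp3, C7 sp3, C8 sp3, C9 sp3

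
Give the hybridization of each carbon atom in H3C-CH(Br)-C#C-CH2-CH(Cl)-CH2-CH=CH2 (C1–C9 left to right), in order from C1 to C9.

C1 carries 4 σ bonds, giving a steric number of 4, so it is sp3.
C2 is sp3: 4 σ bonds, 4 electron-density regions.
C3 (2 σ bonds, plus two π bonds) has steric number 2: sp.
C4: 2 σ bonds, plus two π bonds; 2 regions of electron density → sp.
C5: 4 σ bonds; 4 regions of electron density → sp3.
C6 — 4 σ bonds. Steric number 4, so sp3.
C7: 4 σ bonds; 4 regions of electron density → sp3.
C8 — 3 σ bonds, plus one π bond. Steric number 3, so sp2.
C9 is sp2: 3 σ bonds, plus one π bond, 3 electron-density regions.

C1 sp3, C2 sp3, C3 sp, C4 sp, C5 sp3, C6 sp3, C7 sp3, C8 sp2, C9 sp2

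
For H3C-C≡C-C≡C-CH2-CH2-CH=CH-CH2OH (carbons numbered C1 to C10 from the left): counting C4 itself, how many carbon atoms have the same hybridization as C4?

C4 is sp (two π bonds).
C1: sp3
C2: sp ✓
C3: sp ✓
C4: sp ✓
C5: sp ✓
C6: sp3
C7: sp3
C8: sp2
C9: sp2
C10: sp3
4 carbons are sp.

4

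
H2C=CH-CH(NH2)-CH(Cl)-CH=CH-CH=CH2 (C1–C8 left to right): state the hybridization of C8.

C8 — 3 σ bonds, plus one π bond. Steric number 3, so sp2.

sp²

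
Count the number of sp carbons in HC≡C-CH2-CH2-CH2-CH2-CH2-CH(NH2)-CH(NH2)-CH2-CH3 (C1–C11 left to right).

2

C1: sp ✓
C2: sp ✓
C3: sp3
C4: sp3
C5: sp3
C6: sp3
C7: sp3
C8: sp3
C9: sp3
C10: sp3
C11: sp3
C1, C2 → 2 sp carbons.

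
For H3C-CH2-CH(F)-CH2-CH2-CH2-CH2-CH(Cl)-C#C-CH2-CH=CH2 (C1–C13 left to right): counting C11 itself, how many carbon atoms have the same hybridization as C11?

C11 is sp3 (only σ bonds).
C1: sp3 ✓
C2: sp3 ✓
C3: sp3 ✓
C4: sp3 ✓
C5: sp3 ✓
C6: sp3 ✓
C7: sp3 ✓
C8: sp3 ✓
C9: sp
C10: sp
C11: sp3 ✓
C12: sp2
C13: sp2
9 carbons are sp3.

9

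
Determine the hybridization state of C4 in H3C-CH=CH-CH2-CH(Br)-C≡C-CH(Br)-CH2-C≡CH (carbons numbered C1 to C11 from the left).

sp3

C4: 4 σ bonds; 4 regions of electron density → sp3.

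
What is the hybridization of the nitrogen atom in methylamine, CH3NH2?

sp³

Three σ bonds + one lone pair = steric number 4 → sp3.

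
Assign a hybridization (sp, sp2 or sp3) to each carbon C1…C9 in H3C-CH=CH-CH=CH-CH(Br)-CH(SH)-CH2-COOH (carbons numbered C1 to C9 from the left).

C1 carries 4 σ bonds, giving a steric number of 4, so it is sp3.
C2 — 3 σ bonds, plus one π bond. Steric number 3, so sp2.
C3 is sp2: 3 σ bonds, plus one π bond, 3 electron-density regions.
C4 is sp2: 3 σ bonds, plus one π bond, 3 electron-density regions.
C5: 3 σ bonds, plus one π bond; 3 regions of electron density → sp2.
C6 is sp3: 4 σ bonds, 4 electron-density regions.
C7 (4 σ bonds) has steric number 4: sp3.
C8 (4 σ bonds) has steric number 4: sp3.
C9: 3 σ bonds, plus one π bond — 3 electron domains, sp2.

C1 sp3, C2 sp2, C3 sp2, C4 sp2, C5 sp2, C6 sp3, C7 sp3, C8 sp3, C9 sp2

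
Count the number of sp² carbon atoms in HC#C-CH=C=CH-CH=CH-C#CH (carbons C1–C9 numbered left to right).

4

C1: sp
C2: sp
C3: sp2 ✓
C4: sp
C5: sp2 ✓
C6: sp2 ✓
C7: sp2 ✓
C8: sp
C9: sp
C3, C5, C6, C7 → 4 sp2 carbons.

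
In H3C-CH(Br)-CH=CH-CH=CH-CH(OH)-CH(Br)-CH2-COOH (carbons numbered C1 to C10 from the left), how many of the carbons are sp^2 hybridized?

5

C1: sp3
C2: sp3
C3: sp2 ✓
C4: sp2 ✓
C5: sp2 ✓
C6: sp2 ✓
C7: sp3
C8: sp3
C9: sp3
C10: sp2 ✓
C3, C4, C5, C6, C10 → 5 sp2 carbons.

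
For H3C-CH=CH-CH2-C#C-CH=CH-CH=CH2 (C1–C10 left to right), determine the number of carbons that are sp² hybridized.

C1: sp3
C2: sp2 ✓
C3: sp2 ✓
C4: sp3
C5: sp
C6: sp
C7: sp2 ✓
C8: sp2 ✓
C9: sp2 ✓
C10: sp2 ✓
C2, C3, C7, C8, C9, C10 → 6 sp2 carbons.

6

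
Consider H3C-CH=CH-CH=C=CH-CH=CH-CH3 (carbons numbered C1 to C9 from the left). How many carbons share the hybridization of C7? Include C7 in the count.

C7 is sp2 (one π bond).
C1: sp3
C2: sp2 ✓
C3: sp2 ✓
C4: sp2 ✓
C5: sp
C6: sp2 ✓
C7: sp2 ✓
C8: sp2 ✓
C9: sp3
6 carbons are sp2.

6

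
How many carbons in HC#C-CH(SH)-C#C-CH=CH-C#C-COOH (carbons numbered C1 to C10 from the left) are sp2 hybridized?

3

C1: sp
C2: sp
C3: sp3
C4: sp
C5: sp
C6: sp2 ✓
C7: sp2 ✓
C8: sp
C9: sp
C10: sp2 ✓
C6, C7, C10 → 3 sp2 carbons.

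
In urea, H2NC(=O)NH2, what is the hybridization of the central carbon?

sp2

The central carbon — 3 σ bonds, plus one π bond. Steric number 3, so sp2.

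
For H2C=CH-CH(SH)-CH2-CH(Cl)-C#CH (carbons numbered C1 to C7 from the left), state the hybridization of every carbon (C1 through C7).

C1 sp2, C2 sp2, C3 sp3, C4 sp3, C5 sp3, C6 sp, C7 sp

C1 (3 σ bonds, plus one π bond) has steric number 3: sp2.
C2 is sp2: 3 σ bonds, plus one π bond, 3 electron-density regions.
C3 carries 4 σ bonds, giving a steric number of 4, so it is sp3.
C4: 4 σ bonds — 4 electron domains, sp3.
C5 is sp3: 4 σ bonds, 4 electron-density regions.
C6 has 2 σ bonds, plus two π bonds: steric number 2 → sp.
C7: 2 σ bonds, plus two π bonds — 2 electron domains, sp.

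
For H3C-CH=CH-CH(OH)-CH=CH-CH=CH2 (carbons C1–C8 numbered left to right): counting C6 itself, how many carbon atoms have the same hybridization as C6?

C6 is sp2 (one π bond).
C1: sp3
C2: sp2 ✓
C3: sp2 ✓
C4: sp3
C5: sp2 ✓
C6: sp2 ✓
C7: sp2 ✓
C8: sp2 ✓
6 carbons are sp2.

6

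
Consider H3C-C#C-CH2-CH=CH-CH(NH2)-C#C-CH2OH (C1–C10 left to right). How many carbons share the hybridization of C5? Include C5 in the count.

C5 is sp2 (one π bond).
C1: sp3
C2: sp
C3: sp
C4: sp3
C5: sp2 ✓
C6: sp2 ✓
C7: sp3
C8: sp
C9: sp
C10: sp3
2 carbons are sp2.

2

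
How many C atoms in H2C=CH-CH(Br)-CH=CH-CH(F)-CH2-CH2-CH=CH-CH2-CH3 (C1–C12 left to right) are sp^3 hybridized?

6

C1: sp2
C2: sp2
C3: sp3 ✓
C4: sp2
C5: sp2
C6: sp3 ✓
C7: sp3 ✓
C8: sp3 ✓
C9: sp2
C10: sp2
C11: sp3 ✓
C12: sp3 ✓
C3, C6, C7, C8, C11, C12 → 6 sp3 carbons.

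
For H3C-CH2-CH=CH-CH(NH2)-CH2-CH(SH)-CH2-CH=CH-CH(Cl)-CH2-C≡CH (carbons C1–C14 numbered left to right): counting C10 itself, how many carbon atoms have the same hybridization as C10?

4

C10 is sp2 (one π bond).
C1: sp3
C2: sp3
C3: sp2 ✓
C4: sp2 ✓
C5: sp3
C6: sp3
C7: sp3
C8: sp3
C9: sp2 ✓
C10: sp2 ✓
C11: sp3
C12: sp3
C13: sp
C14: sp
4 carbons are sp2.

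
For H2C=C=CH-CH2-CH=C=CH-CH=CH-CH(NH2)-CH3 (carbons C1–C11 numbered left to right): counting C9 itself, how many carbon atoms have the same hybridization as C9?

C9 is sp2 (one π bond).
C1: sp2 ✓
C2: sp
C3: sp2 ✓
C4: sp3
C5: sp2 ✓
C6: sp
C7: sp2 ✓
C8: sp2 ✓
C9: sp2 ✓
C10: sp3
C11: sp3
6 carbons are sp2.

6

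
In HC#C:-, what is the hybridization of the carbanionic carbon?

sp

One σ bond + one lone pair = steric number 2 → sp.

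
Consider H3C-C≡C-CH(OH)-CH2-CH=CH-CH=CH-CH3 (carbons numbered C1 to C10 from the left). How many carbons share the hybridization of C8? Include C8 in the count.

C8 is sp2 (one π bond).
C1: sp3
C2: sp
C3: sp
C4: sp3
C5: sp3
C6: sp2 ✓
C7: sp2 ✓
C8: sp2 ✓
C9: sp2 ✓
C10: sp3
4 carbons are sp2.

4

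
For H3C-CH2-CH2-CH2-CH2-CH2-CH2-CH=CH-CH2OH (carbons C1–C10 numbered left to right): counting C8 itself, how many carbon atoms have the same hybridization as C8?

2

C8 is sp2 (one π bond).
C1: sp3
C2: sp3
C3: sp3
C4: sp3
C5: sp3
C6: sp3
C7: sp3
C8: sp2 ✓
C9: sp2 ✓
C10: sp3
2 carbons are sp2.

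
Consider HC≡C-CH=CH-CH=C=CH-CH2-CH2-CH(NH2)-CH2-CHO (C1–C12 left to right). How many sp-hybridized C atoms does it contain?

C1: sp ✓
C2: sp ✓
C3: sp2
C4: sp2
C5: sp2
C6: sp ✓
C7: sp2
C8: sp3
C9: sp3
C10: sp3
C11: sp3
C12: sp2
C1, C2, C6 → 3 sp carbons.

3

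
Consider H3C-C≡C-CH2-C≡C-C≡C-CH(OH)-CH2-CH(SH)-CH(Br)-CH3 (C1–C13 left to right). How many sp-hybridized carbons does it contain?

6

C1: sp3
C2: sp ✓
C3: sp ✓
C4: sp3
C5: sp ✓
C6: sp ✓
C7: sp ✓
C8: sp ✓
C9: sp3
C10: sp3
C11: sp3
C12: sp3
C13: sp3
C2, C3, C5, C6, C7, C8 → 6 sp carbons.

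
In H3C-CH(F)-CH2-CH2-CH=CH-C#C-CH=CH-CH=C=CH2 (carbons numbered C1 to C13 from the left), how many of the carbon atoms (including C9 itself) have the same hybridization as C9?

C9 is sp2 (one π bond).
C1: sp3
C2: sp3
C3: sp3
C4: sp3
C5: sp2 ✓
C6: sp2 ✓
C7: sp
C8: sp
C9: sp2 ✓
C10: sp2 ✓
C11: sp2 ✓
C12: sp
C13: sp2 ✓
6 carbons are sp2.

6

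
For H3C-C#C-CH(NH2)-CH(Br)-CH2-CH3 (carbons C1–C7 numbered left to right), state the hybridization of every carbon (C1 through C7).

C1 sp3, C2 sp, C3 sp, C4 sp3, C5 sp3, C6 sp3, C7 sp3

C1 (4 σ bonds) has steric number 4: sp3.
C2 is sp: 2 σ bonds, plus two π bonds, 2 electron-density regions.
C3: 2 σ bonds, plus two π bonds; 2 regions of electron density → sp.
C4 (4 σ bonds) has steric number 4: sp3.
C5 has 4 σ bonds: steric number 4 → sp3.
C6: 4 σ bonds; 4 regions of electron density → sp3.
C7 carries 4 σ bonds, giving a steric number of 4, so it is sp3.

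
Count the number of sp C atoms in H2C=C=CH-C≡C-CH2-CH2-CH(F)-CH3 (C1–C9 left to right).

C1: sp2
C2: sp ✓
C3: sp2
C4: sp ✓
C5: sp ✓
C6: sp3
C7: sp3
C8: sp3
C9: sp3
C2, C4, C5 → 3 sp carbons.

3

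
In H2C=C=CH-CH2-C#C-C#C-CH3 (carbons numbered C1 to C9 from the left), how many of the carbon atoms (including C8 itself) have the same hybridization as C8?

5

C8 is sp (two π bonds).
C1: sp2
C2: sp ✓
C3: sp2
C4: sp3
C5: sp ✓
C6: sp ✓
C7: sp ✓
C8: sp ✓
C9: sp3
5 carbons are sp.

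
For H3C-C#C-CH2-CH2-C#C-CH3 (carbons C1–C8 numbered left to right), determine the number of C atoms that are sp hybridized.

4

C1: sp3
C2: sp ✓
C3: sp ✓
C4: sp3
C5: sp3
C6: sp ✓
C7: sp ✓
C8: sp3
C2, C3, C6, C7 → 4 sp carbons.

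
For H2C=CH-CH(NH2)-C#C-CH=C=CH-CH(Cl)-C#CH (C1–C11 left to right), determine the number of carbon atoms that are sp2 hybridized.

C1: sp2 ✓
C2: sp2 ✓
C3: sp3
C4: sp
C5: sp
C6: sp2 ✓
C7: sp
C8: sp2 ✓
C9: sp3
C10: sp
C11: sp
C1, C2, C6, C8 → 4 sp2 carbons.

4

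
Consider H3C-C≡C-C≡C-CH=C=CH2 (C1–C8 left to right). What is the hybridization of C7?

C7 carries 2 σ bonds, plus two π bonds, giving a steric number of 2, so it is sp.

sp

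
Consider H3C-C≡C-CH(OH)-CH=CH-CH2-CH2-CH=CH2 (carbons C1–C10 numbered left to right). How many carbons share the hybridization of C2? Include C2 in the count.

C2 is sp (two π bonds).
C1: sp3
C2: sp ✓
C3: sp ✓
C4: sp3
C5: sp2
C6: sp2
C7: sp3
C8: sp3
C9: sp2
C10: sp2
2 carbons are sp.

2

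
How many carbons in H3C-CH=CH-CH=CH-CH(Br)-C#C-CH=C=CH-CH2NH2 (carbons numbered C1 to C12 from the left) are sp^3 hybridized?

3

C1: sp3 ✓
C2: sp2
C3: sp2
C4: sp2
C5: sp2
C6: sp3 ✓
C7: sp
C8: sp
C9: sp2
C10: sp
C11: sp2
C12: sp3 ✓
C1, C6, C12 → 3 sp3 carbons.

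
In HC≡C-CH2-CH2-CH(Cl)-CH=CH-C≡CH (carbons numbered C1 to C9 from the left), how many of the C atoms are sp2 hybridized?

2

C1: sp
C2: sp
C3: sp3
C4: sp3
C5: sp3
C6: sp2 ✓
C7: sp2 ✓
C8: sp
C9: sp
C6, C7 → 2 sp2 carbons.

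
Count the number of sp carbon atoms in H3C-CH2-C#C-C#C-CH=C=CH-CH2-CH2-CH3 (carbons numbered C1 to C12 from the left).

5

C1: sp3
C2: sp3
C3: sp ✓
C4: sp ✓
C5: sp ✓
C6: sp ✓
C7: sp2
C8: sp ✓
C9: sp2
C10: sp3
C11: sp3
C12: sp3
C3, C4, C5, C6, C8 → 5 sp carbons.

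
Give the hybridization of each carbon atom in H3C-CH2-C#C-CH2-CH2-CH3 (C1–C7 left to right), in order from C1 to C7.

C1: 4 σ bonds — 4 electron domains, sp3.
C2 carries 4 σ bonds, giving a steric number of 4, so it is sp3.
C3 has 2 σ bonds, plus two π bonds: steric number 2 → sp.
C4 (2 σ bonds, plus two π bonds) has steric number 2: sp.
C5 carries 4 σ bonds, giving a steric number of 4, so it is sp3.
C6 — 4 σ bonds. Steric number 4, so sp3.
C7 (4 σ bonds) has steric number 4: sp3.

C1 sp3, C2 sp3, C3 sp, C4 sp, C5 sp3, C6 sp3, C7 sp3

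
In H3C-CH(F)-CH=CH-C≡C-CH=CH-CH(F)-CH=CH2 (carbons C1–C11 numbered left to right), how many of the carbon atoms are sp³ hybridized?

C1: sp3 ✓
C2: sp3 ✓
C3: sp2
C4: sp2
C5: sp
C6: sp
C7: sp2
C8: sp2
C9: sp3 ✓
C10: sp2
C11: sp2
C1, C2, C9 → 3 sp3 carbons.

3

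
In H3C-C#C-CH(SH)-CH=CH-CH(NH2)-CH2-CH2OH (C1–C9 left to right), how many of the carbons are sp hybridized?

C1: sp3
C2: sp ✓
C3: sp ✓
C4: sp3
C5: sp2
C6: sp2
C7: sp3
C8: sp3
C9: sp3
C2, C3 → 2 sp carbons.

2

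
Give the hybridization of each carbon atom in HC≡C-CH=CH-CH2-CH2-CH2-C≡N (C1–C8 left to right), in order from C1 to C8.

C1 sp, C2 sp, C3 sp2, C4 sp2, C5 sp3, C6 sp3, C7 sp3, C8 sp

C1 — 2 σ bonds, plus two π bonds. Steric number 2, so sp.
C2 is sp: 2 σ bonds, plus two π bonds, 2 electron-density regions.
C3 carries 3 σ bonds, plus one π bond, giving a steric number of 3, so it is sp2.
C4 (3 σ bonds, plus one π bond) has steric number 3: sp2.
C5 has 4 σ bonds: steric number 4 → sp3.
C6 has 4 σ bonds: steric number 4 → sp3.
C7 (4 σ bonds) has steric number 4: sp3.
C8: 2 σ bonds, plus two π bonds; 2 regions of electron density → sp.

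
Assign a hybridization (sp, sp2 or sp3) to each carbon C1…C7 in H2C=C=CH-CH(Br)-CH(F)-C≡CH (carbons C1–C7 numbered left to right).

C1 sp2, C2 sp, C3 sp2, C4 sp3, C5 sp3, C6 sp, C7 sp

C1: 3 σ bonds, plus one π bond — 3 electron domains, sp2.
C2 has 2 σ bonds, plus two π bonds: steric number 2 → sp.
C3 is sp2: 3 σ bonds, plus one π bond, 3 electron-density regions.
C4 carries 4 σ bonds, giving a steric number of 4, so it is sp3.
C5 carries 4 σ bonds, giving a steric number of 4, so it is sp3.
C6 (2 σ bonds, plus two π bonds) has steric number 2: sp.
C7 is sp: 2 σ bonds, plus two π bonds, 2 electron-density regions.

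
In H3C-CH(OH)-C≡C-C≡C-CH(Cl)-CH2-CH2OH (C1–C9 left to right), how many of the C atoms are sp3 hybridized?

5

C1: sp3 ✓
C2: sp3 ✓
C3: sp
C4: sp
C5: sp
C6: sp
C7: sp3 ✓
C8: sp3 ✓
C9: sp3 ✓
C1, C2, C7, C8, C9 → 5 sp3 carbons.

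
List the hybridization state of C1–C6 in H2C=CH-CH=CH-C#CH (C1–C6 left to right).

C1 sp2, C2 sp2, C3 sp2, C4 sp2, C5 sp, C6 sp

C1: 3 σ bonds, plus one π bond; 3 regions of electron density → sp2.
C2: 3 σ bonds, plus one π bond; 3 regions of electron density → sp2.
C3: 3 σ bonds, plus one π bond — 3 electron domains, sp2.
C4 carries 3 σ bonds, plus one π bond, giving a steric number of 3, so it is sp2.
C5 (2 σ bonds, plus two π bonds) has steric number 2: sp.
C6 is sp: 2 σ bonds, plus two π bonds, 2 electron-density regions.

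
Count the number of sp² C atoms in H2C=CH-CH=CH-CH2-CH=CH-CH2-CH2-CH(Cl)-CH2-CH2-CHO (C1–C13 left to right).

C1: sp2 ✓
C2: sp2 ✓
C3: sp2 ✓
C4: sp2 ✓
C5: sp3
C6: sp2 ✓
C7: sp2 ✓
C8: sp3
C9: sp3
C10: sp3
C11: sp3
C12: sp3
C13: sp2 ✓
C1, C2, C3, C4, C6, C7, C13 → 7 sp2 carbons.

7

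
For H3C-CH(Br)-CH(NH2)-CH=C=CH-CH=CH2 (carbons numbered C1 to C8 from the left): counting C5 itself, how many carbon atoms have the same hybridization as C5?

1

C5 is sp (two π bonds).
C1: sp3
C2: sp3
C3: sp3
C4: sp2
C5: sp ✓
C6: sp2
C7: sp2
C8: sp2
1 carbon is sp.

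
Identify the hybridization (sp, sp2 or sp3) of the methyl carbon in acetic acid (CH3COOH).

The methyl carbon (4 σ bonds) has steric number 4: sp3.

sp^3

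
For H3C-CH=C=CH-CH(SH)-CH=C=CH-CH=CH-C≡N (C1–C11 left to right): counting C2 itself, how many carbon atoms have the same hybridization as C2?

6

C2 is sp2 (one π bond).
C1: sp3
C2: sp2 ✓
C3: sp
C4: sp2 ✓
C5: sp3
C6: sp2 ✓
C7: sp
C8: sp2 ✓
C9: sp2 ✓
C10: sp2 ✓
C11: sp
6 carbons are sp2.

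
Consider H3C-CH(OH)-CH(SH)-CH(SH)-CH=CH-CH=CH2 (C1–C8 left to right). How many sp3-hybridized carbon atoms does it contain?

4

C1: sp3 ✓
C2: sp3 ✓
C3: sp3 ✓
C4: sp3 ✓
C5: sp2
C6: sp2
C7: sp2
C8: sp2
C1, C2, C3, C4 → 4 sp3 carbons.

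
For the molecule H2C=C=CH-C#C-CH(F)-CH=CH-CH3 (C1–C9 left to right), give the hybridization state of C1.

sp^2

C1: 3 σ bonds, plus one π bond; 3 regions of electron density → sp2.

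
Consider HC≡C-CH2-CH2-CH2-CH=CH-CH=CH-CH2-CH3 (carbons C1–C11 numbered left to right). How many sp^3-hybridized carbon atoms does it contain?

5

C1: sp
C2: sp
C3: sp3 ✓
C4: sp3 ✓
C5: sp3 ✓
C6: sp2
C7: sp2
C8: sp2
C9: sp2
C10: sp3 ✓
C11: sp3 ✓
C3, C4, C5, C10, C11 → 5 sp3 carbons.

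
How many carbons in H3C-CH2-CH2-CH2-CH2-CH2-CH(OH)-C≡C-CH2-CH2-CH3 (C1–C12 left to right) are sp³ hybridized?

10

C1: sp3 ✓
C2: sp3 ✓
C3: sp3 ✓
C4: sp3 ✓
C5: sp3 ✓
C6: sp3 ✓
C7: sp3 ✓
C8: sp
C9: sp
C10: sp3 ✓
C11: sp3 ✓
C12: sp3 ✓
C1, C2, C3, C4, C5, C6, C7, C10, C11, C12 → 10 sp3 carbons.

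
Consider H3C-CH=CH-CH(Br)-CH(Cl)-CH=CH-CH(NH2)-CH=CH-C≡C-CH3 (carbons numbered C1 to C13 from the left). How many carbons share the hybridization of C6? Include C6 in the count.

6

C6 is sp2 (one π bond).
C1: sp3
C2: sp2 ✓
C3: sp2 ✓
C4: sp3
C5: sp3
C6: sp2 ✓
C7: sp2 ✓
C8: sp3
C9: sp2 ✓
C10: sp2 ✓
C11: sp
C12: sp
C13: sp3
6 carbons are sp2.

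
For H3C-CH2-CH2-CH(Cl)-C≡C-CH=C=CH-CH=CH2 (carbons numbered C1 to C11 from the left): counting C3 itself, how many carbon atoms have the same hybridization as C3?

C3 is sp3 (only σ bonds).
C1: sp3 ✓
C2: sp3 ✓
C3: sp3 ✓
C4: sp3 ✓
C5: sp
C6: sp
C7: sp2
C8: sp
C9: sp2
C10: sp2
C11: sp2
4 carbons are sp3.

4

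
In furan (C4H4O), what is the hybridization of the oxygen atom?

One O lone pair is in the aromatic π system (p orbital), the other is in an sp2 hybrid in the ring plane; O has two σ bonds + one in-plane lone pair → sp2.

sp^2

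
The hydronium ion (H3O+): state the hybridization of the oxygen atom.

Three σ bonds + one lone pair = steric number 4 → sp3.

sp³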